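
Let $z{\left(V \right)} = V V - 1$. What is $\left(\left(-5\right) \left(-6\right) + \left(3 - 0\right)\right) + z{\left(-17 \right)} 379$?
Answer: $109185$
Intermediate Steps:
$z{\left(V \right)} = -1 + V^{2}$ ($z{\left(V \right)} = V^{2} - 1 = -1 + V^{2}$)
$\left(\left(-5\right) \left(-6\right) + \left(3 - 0\right)\right) + z{\left(-17 \right)} 379 = \left(\left(-5\right) \left(-6\right) + \left(3 - 0\right)\right) + \left(-1 + \left(-17\right)^{2}\right) 379 = \left(30 + \left(3 + 0\right)\right) + \left(-1 + 289\right) 379 = \left(30 + 3\right) + 288 \cdot 379 = 33 + 109152 = 109185$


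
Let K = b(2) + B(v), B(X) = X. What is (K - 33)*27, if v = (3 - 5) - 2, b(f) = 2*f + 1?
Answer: -864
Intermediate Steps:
b(f) = 1 + 2*f
v = -4 (v = -2 - 2 = -4)
K = 1 (K = (1 + 2*2) - 4 = (1 + 4) - 4 = 5 - 4 = 1)
(K - 33)*27 = (1 - 33)*27 = -32*27 = -864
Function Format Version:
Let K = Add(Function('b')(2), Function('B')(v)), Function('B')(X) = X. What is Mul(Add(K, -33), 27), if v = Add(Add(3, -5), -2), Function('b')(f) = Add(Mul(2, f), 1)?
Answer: -864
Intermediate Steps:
Function('b')(f) = Add(1, Mul(2, f))
v = -4 (v = Add(-2, -2) = -4)
K = 1 (K = Add(Add(1, Mul(2, 2)), -4) = Add(Add(1, 4), -4) = Add(5, -4) = 1)
Mul(Add(K, -33), 27) = Mul(Add(1, -33), 27) = Mul(-32, 27) = -864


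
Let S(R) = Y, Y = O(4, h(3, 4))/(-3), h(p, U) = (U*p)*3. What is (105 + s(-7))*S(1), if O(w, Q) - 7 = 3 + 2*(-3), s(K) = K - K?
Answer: -140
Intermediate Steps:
h(p, U) = 3*U*p
s(K) = 0
O(w, Q) = 4 (O(w, Q) = 7 + (3 + 2*(-3)) = 7 + (3 - 6) = 7 - 3 = 4)
Y = -4/3 (Y = 4/(-3) = 4*(-⅓) = -4/3 ≈ -1.3333)
S(R) = -4/3
(105 + s(-7))*S(1) = (105 + 0)*(-4/3) = 105*(-4/3) = -140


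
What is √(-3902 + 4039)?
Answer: √137 ≈ 11.705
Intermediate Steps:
√(-3902 + 4039) = √137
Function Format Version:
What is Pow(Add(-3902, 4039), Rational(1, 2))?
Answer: Pow(137, Rational(1, 2)) ≈ 11.705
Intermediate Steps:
Pow(Add(-3902, 4039), Rational(1, 2)) = Pow(137, Rational(1, 2))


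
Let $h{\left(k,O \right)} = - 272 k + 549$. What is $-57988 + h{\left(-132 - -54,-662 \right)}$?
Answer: $-36223$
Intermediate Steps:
$h{\left(k,O \right)} = 549 - 272 k$
$-57988 + h{\left(-132 - -54,-662 \right)} = -57988 - \left(-549 + 272 \left(-132 - -54\right)\right) = -57988 - \left(-549 + 272 \left(-132 + 54\right)\right) = -57988 + \left(549 - -21216\right) = -57988 + \left(549 + 21216\right) = -57988 + 21765 = -36223$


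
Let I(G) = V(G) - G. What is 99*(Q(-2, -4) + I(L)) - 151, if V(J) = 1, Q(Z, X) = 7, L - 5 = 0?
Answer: 146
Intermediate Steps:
L = 5 (L = 5 + 0 = 5)
I(G) = 1 - G
99*(Q(-2, -4) + I(L)) - 151 = 99*(7 + (1 - 1*5)) - 151 = 99*(7 + (1 - 5)) - 151 = 99*(7 - 4) - 151 = 99*3 - 151 = 297 - 151 = 146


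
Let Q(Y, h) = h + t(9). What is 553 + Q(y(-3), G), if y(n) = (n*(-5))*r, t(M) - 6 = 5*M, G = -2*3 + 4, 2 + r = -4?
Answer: 602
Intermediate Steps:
r = -6 (r = -2 - 4 = -6)
G = -2 (G = -6 + 4 = -2)
t(M) = 6 + 5*M
y(n) = 30*n (y(n) = (n*(-5))*(-6) = -5*n*(-6) = 30*n)
Q(Y, h) = 51 + h (Q(Y, h) = h + (6 + 5*9) = h + (6 + 45) = h + 51 = 51 + h)
553 + Q(y(-3), G) = 553 + (51 - 2) = 553 + 49 = 602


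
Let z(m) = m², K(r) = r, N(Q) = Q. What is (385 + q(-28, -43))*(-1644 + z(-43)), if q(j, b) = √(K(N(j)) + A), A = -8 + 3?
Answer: 78925 + 205*I*√33 ≈ 78925.0 + 1177.6*I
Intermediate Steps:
A = -5
q(j, b) = √(-5 + j) (q(j, b) = √(j - 5) = √(-5 + j))
(385 + q(-28, -43))*(-1644 + z(-43)) = (385 + √(-5 - 28))*(-1644 + (-43)²) = (385 + √(-33))*(-1644 + 1849) = (385 + I*√33)*205 = 78925 + 205*I*√33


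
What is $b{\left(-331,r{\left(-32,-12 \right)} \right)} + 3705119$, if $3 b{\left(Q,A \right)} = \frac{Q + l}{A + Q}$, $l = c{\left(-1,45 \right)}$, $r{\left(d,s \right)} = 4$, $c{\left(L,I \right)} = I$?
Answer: $\frac{3634722025}{981} \approx 3.7051 \cdot 10^{6}$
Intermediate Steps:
$l = 45$
$b{\left(Q,A \right)} = \frac{45 + Q}{3 \left(A + Q\right)}$ ($b{\left(Q,A \right)} = \frac{\left(Q + 45\right) \frac{1}{A + Q}}{3} = \frac{\left(45 + Q\right) \frac{1}{A + Q}}{3} = \frac{\frac{1}{A + Q} \left(45 + Q\right)}{3} = \frac{45 + Q}{3 \left(A + Q\right)}$)
$b{\left(-331,r{\left(-32,-12 \right)} \right)} + 3705119 = \frac{15 + \frac{1}{3} \left(-331\right)}{4 - 331} + 3705119 = \frac{15 - \frac{331}{3}}{-327} + 3705119 = \left(- \frac{1}{327}\right) \left(- \frac{286}{3}\right) + 3705119 = \frac{286}{981} + 3705119 = \frac{3634722025}{981}$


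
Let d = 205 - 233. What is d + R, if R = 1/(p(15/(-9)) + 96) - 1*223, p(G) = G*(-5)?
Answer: -78560/313 ≈ -250.99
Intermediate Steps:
p(G) = -5*G
R = -69796/313 (R = 1/(-75/(-9) + 96) - 1*223 = 1/(-75*(-1)/9 + 96) - 223 = 1/(-5*(-5/3) + 96) - 223 = 1/(25/3 + 96) - 223 = 1/(313/3) - 223 = 3/313 - 223 = -69796/313 ≈ -222.99)
d = -28
d + R = -28 - 69796/313 = -78560/313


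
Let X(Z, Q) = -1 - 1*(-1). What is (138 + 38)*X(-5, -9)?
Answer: 0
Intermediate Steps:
X(Z, Q) = 0 (X(Z, Q) = -1 + 1 = 0)
(138 + 38)*X(-5, -9) = (138 + 38)*0 = 176*0 = 0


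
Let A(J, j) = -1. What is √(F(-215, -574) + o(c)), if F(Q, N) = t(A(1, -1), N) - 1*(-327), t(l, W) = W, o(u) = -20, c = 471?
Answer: I*√267 ≈ 16.34*I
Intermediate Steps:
F(Q, N) = 327 + N (F(Q, N) = N - 1*(-327) = N + 327 = 327 + N)
√(F(-215, -574) + o(c)) = √((327 - 574) - 20) = √(-247 - 20) = √(-267) = I*√267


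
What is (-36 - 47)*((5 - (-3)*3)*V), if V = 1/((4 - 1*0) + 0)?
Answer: -581/2 ≈ -290.50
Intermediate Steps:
V = ¼ (V = 1/((4 + 0) + 0) = 1/(4 + 0) = 1/4 = ¼ ≈ 0.25000)
(-36 - 47)*((5 - (-3)*3)*V) = (-36 - 47)*((5 - (-3)*3)*(¼)) = -83*(5 - 1*(-9))/4 = -83*(5 + 9)/4 = -1162/4 = -83*7/2 = -581/2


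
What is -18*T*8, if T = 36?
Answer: -5184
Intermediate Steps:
-18*T*8 = -18*36*8 = -648*8 = -5184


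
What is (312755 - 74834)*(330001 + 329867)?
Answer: 156996454428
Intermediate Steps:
(312755 - 74834)*(330001 + 329867) = 237921*659868 = 156996454428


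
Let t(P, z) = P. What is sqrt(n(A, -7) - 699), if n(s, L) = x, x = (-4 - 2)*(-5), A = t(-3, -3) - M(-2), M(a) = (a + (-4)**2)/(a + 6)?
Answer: I*sqrt(669) ≈ 25.865*I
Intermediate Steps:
M(a) = (16 + a)/(6 + a) (M(a) = (a + 16)/(6 + a) = (16 + a)/(6 + a))
A = -13/2 (A = -3 - (16 - 2)/(6 - 2) = -3 - 14/4 = -3 - 1*7/2 = -3 - 7/2 = -13/2 ≈ -6.5000)
x = 30 (x = -6*(-5) = 30)
n(s, L) = 30
sqrt(n(A, -7) - 699) = sqrt(30 - 699) = sqrt(-669) = I*sqrt(669)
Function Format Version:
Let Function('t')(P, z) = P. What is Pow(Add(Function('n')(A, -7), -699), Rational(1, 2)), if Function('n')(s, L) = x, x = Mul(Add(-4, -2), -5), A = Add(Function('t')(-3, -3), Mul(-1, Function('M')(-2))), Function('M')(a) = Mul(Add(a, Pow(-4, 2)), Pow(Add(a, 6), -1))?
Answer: Mul(I, Pow(669, Rational(1, 2))) ≈ Mul(25.865, I)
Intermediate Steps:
Function('M')(a) = Mul(Pow(Add(6, a), -1), Add(16, a)) (Function('M')(a) = Mul(Add(a, 16), Pow(Add(6, a), -1)) = Mul(Add(16, a), Pow(Add(6, a), -1)) = Mul(Pow(Add(6, a), -1), Add(16, a)))
A = Rational(-13, 2) (A = Add(-3, Mul(-1, Mul(Pow(Add(6, -2), -1), Add(16, -2)))) = Add(-3, Mul(-1, Mul(Pow(4, -1), 14))) = Add(-3, Mul(-1, Mul(Rational(1, 4), 14))) = Add(-3, Mul(-1, Rational(7, 2))) = Add(-3, Rational(-7, 2)) = Rational(-13, 2) ≈ -6.5000)
x = 30 (x = Mul(-6, -5) = 30)
Function('n')(s, L) = 30
Pow(Add(Function('n')(A, -7), -699), Rational(1, 2)) = Pow(Add(30, -699), Rational(1, 2)) = Pow(-669, Rational(1, 2)) = Mul(I, Pow(669, Rational(1, 2)))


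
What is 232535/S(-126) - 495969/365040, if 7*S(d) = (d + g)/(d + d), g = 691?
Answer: -9982444866139/13749840 ≈ -7.2600e+5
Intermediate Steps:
S(d) = (691 + d)/(14*d) (S(d) = ((d + 691)/(d + d))/7 = ((691 + d)/((2*d)))/7 = ((691 + d)*(1/(2*d)))/7 = ((691 + d)/(2*d))/7 = (691 + d)/(14*d))
232535/S(-126) - 495969/365040 = 232535/(((1/14)*(691 - 126)/(-126))) - 495969/365040 = 232535/(((1/14)*(-1/126)*565)) - 495969*1/365040 = 232535/(-565/1764) - 165323/121680 = 232535*(-1764/565) - 165323/121680 = -82038348/113 - 165323/121680 = -9982444866139/13749840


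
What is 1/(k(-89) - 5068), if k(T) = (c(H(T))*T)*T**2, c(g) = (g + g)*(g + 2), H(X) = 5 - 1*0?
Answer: -1/49352898 ≈ -2.0262e-8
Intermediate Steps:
H(X) = 5 (H(X) = 5 + 0 = 5)
c(g) = 2*g*(2 + g) (c(g) = (2*g)*(2 + g) = 2*g*(2 + g))
k(T) = 70*T**3 (k(T) = ((2*5*(2 + 5))*T)*T**2 = ((2*5*7)*T)*T**2 = (70*T)*T**2 = 70*T**3)
1/(k(-89) - 5068) = 1/(70*(-89)**3 - 5068) = 1/(70*(-704969) - 5068) = 1/(-49347830 - 5068) = 1/(-49352898) = -1/49352898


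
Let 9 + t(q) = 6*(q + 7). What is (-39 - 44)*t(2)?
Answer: -3735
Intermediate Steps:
t(q) = 33 + 6*q (t(q) = -9 + 6*(q + 7) = -9 + 6*(7 + q) = -9 + (42 + 6*q) = 33 + 6*q)
(-39 - 44)*t(2) = (-39 - 44)*(33 + 6*2) = -83*(33 + 12) = -83*45 = -3735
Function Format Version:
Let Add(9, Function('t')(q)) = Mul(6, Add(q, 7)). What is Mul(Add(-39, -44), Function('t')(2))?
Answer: -3735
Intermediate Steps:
Function('t')(q) = Add(33, Mul(6, q)) (Function('t')(q) = Add(-9, Mul(6, Add(q, 7))) = Add(-9, Mul(6, Add(7, q))) = Add(-9, Add(42, Mul(6, q))) = Add(33, Mul(6, q)))
Mul(Add(-39, -44), Function('t')(2)) = Mul(Add(-39, -44), Add(33, Mul(6, 2))) = Mul(-83, Add(33, 12)) = Mul(-83, 45) = -3735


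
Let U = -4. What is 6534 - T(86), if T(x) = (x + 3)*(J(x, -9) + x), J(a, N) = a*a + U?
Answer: -659008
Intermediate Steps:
J(a, N) = -4 + a² (J(a, N) = a*a - 4 = a² - 4 = -4 + a²)
T(x) = (3 + x)*(-4 + x + x²) (T(x) = (x + 3)*((-4 + x²) + x) = (3 + x)*(-4 + x + x²))
6534 - T(86) = 6534 - (-12 + 86³ - 1*86 + 4*86²) = 6534 - (-12 + 636056 - 86 + 4*7396) = 6534 - (-12 + 636056 - 86 + 29584) = 6534 - 1*665542 = 6534 - 665542 = -659008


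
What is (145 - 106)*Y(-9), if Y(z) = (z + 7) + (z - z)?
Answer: -78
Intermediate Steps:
Y(z) = 7 + z (Y(z) = (7 + z) + 0 = 7 + z)
(145 - 106)*Y(-9) = (145 - 106)*(7 - 9) = 39*(-2) = -78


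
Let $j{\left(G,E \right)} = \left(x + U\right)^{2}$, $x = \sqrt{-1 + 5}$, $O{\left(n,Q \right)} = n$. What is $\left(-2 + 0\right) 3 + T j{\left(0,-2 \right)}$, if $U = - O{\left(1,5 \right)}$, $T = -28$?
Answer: $-34$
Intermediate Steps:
$x = 2$ ($x = \sqrt{4} = 2$)
$U = -1$ ($U = \left(-1\right) 1 = -1$)
$j{\left(G,E \right)} = 1$ ($j{\left(G,E \right)} = \left(2 - 1\right)^{2} = 1^{2} = 1$)
$\left(-2 + 0\right) 3 + T j{\left(0,-2 \right)} = \left(-2 + 0\right) 3 - 28 = \left(-2\right) 3 - 28 = -6 - 28 = -34$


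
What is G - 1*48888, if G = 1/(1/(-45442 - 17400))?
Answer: -111730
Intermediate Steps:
G = -62842 (G = 1/(1/(-62842)) = 1/(-1/62842) = -62842)
G - 1*48888 = -62842 - 1*48888 = -62842 - 48888 = -111730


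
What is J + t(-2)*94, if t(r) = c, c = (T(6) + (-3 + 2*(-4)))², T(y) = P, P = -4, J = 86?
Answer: 21236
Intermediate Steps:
T(y) = -4
c = 225 (c = (-4 + (-3 + 2*(-4)))² = (-4 + (-3 - 8))² = (-4 - 11)² = (-15)² = 225)
t(r) = 225
J + t(-2)*94 = 86 + 225*94 = 86 + 21150 = 21236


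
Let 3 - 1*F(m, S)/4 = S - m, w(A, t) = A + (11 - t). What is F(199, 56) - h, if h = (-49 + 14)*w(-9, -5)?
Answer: 829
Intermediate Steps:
w(A, t) = 11 + A - t
F(m, S) = 12 - 4*S + 4*m (F(m, S) = 12 - 4*(S - m) = 12 + (-4*S + 4*m) = 12 - 4*S + 4*m)
h = -245 (h = (-49 + 14)*(11 - 9 - 1*(-5)) = -35*(11 - 9 + 5) = -35*7 = -245)
F(199, 56) - h = (12 - 4*56 + 4*199) - 1*(-245) = (12 - 224 + 796) + 245 = 584 + 245 = 829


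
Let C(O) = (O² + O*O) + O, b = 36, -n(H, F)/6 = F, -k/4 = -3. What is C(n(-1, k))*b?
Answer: 370656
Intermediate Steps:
k = 12 (k = -4*(-3) = 12)
n(H, F) = -6*F
C(O) = O + 2*O² (C(O) = (O² + O²) + O = 2*O² + O = O + 2*O²)
C(n(-1, k))*b = ((-6*12)*(1 + 2*(-6*12)))*36 = -72*(1 + 2*(-72))*36 = -72*(1 - 144)*36 = -72*(-143)*36 = 10296*36 = 370656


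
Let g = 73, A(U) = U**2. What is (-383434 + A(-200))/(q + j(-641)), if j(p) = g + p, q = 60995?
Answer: -343434/60427 ≈ -5.6835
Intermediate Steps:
j(p) = 73 + p
(-383434 + A(-200))/(q + j(-641)) = (-383434 + (-200)**2)/(60995 + (73 - 641)) = (-383434 + 40000)/(60995 - 568) = -343434/60427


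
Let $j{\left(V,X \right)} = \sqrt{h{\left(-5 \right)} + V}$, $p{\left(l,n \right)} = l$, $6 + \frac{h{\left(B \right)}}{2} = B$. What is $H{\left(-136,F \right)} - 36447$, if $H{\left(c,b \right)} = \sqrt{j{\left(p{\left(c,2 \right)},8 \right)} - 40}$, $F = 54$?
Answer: $-36447 + \sqrt{-40 + i \sqrt{158}} \approx -36446.0 + 6.4003 i$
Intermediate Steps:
$h{\left(B \right)} = -12 + 2 B$
$j{\left(V,X \right)} = \sqrt{-22 + V}$ ($j{\left(V,X \right)} = \sqrt{\left(-12 + 2 \left(-5\right)\right) + V} = \sqrt{\left(-12 - 10\right) + V} = \sqrt{-22 + V}$)
$H{\left(c,b \right)} = \sqrt{-40 + \sqrt{-22 + c}}$ ($H{\left(c,b \right)} = \sqrt{\sqrt{-22 + c} - 40} = \sqrt{-40 + \sqrt{-22 + c}}$)
$H{\left(-136,F \right)} - 36447 = \sqrt{-40 + \sqrt{-22 - 136}} - 36447 = \sqrt{-40 + \sqrt{-158}} - 36447 = \sqrt{-40 + i \sqrt{158}} - 36447 = -36447 + \sqrt{-40 + i \sqrt{158}}$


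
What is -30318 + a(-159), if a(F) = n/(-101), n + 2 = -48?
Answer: -3062068/101 ≈ -30318.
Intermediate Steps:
n = -50 (n = -2 - 48 = -50)
a(F) = 50/101 (a(F) = -50/(-101) = -50*(-1/101) = 50/101)
-30318 + a(-159) = -30318 + 50/101 = -3062068/101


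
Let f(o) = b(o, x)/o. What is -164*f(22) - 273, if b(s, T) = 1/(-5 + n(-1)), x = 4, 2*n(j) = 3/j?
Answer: -38875/143 ≈ -271.85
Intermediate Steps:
n(j) = 3/(2*j) (n(j) = (3/j)/2 = 3/(2*j))
b(s, T) = -2/13 (b(s, T) = 1/(-5 + (3/2)/(-1)) = 1/(-5 + (3/2)*(-1)) = 1/(-5 - 3/2) = 1/(-13/2) = -2/13)
f(o) = -2/(13*o)
-164*f(22) - 273 = -(-328)/(13*22) - 273 = -164*(-1/143) - 273 = 164/143 - 273 = -38875/143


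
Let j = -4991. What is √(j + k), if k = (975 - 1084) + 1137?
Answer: I*√3963 ≈ 62.952*I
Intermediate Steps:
k = 1028 (k = -109 + 1137 = 1028)
√(j + k) = √(-4991 + 1028) = √(-3963) = I*√3963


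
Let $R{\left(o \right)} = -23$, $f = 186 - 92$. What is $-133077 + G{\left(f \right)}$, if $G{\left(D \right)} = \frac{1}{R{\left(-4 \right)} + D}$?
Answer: $- \frac{9448466}{71} \approx -1.3308 \cdot 10^{5}$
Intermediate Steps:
$f = 94$
$G{\left(D \right)} = \frac{1}{-23 + D}$
$-133077 + G{\left(f \right)} = -133077 + \frac{1}{-23 + 94} = -133077 + \frac{1}{71} = - \frac{9448466}{71}$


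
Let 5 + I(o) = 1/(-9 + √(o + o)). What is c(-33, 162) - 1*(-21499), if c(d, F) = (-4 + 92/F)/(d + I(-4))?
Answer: 224994018917/10465281 - 556*I*√2/10465281 ≈ 21499.0 - 7.5134e-5*I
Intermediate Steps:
I(o) = -5 + 1/(-9 + √2*√o) (I(o) = -5 + 1/(-9 + √(o + o)) = -5 + 1/(-9 + √(2*o)) = -5 + 1/(-9 + √2*√o))
c(d, F) = (-4 + 92/F)/(d + (46 - 10*I*√2)/(-9 + 2*I*√2)) (c(d, F) = (-4 + 92/F)/(d + (46 - 5*√2*√(-4))/(-9 + √2*√(-4))) = (-4 + 92/F)/(d + (46 - 5*√2*2*I)/(-9 + √2*(2*I))) = (-4 + 92/F)/(d + (46 - 10*I*√2)/(-9 + 2*I*√2)))
c(-33, 162) - 1*(-21499) = -4*(-23 + 162)*(9 - 2*I*√2)/(162*(-46 - 33*(9 - 2*I*√2) + 10*I*√2)) - 1*(-21499) = -4*1/162*139*(9 - 2*I*√2)/(-46 + (-297 + 66*I*√2) + 10*I*√2) + 21499 = -4*1/162*139*(9 - 2*I*√2)/(-343 + 76*I*√2) + 21499 = -278*(9 - 2*I*√2)/(81*(-343 + 76*I*√2)) + 21499 = 21499 - 278*(9 - 2*I*√2)/(81*(-343 + 76*I*√2))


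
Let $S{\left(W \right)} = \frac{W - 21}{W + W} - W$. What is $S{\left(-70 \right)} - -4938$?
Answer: $\frac{100173}{20} \approx 5008.6$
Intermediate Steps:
$S{\left(W \right)} = - W + \frac{-21 + W}{2 W}$ ($S{\left(W \right)} = \frac{-21 + W}{2 W} - W = - W + \frac{-21 + W}{2 W}$)
$S{\left(-70 \right)} - -4938 = \left(\frac{1}{2} - -70 - \frac{21}{2 \left(-70\right)}\right) - -4938 = \left(\frac{1}{2} + 70 - - \frac{3}{20}\right) + 4938 = \left(\frac{1}{2} + 70 + \frac{3}{20}\right) + 4938 = \frac{1413}{20} + 4938 = \frac{100173}{20}$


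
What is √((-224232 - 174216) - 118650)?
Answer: I*√517098 ≈ 719.1*I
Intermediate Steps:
√((-224232 - 174216) - 118650) = √(-398448 - 118650) = √(-517098) = I*√517098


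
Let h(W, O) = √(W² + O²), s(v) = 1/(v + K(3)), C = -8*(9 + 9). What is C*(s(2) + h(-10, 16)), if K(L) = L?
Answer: -144/5 - 288*√89 ≈ -2745.8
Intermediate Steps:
C = -144 (C = -8*18 = -144)
s(v) = 1/(3 + v) (s(v) = 1/(v + 3) = 1/(3 + v))
h(W, O) = √(O² + W²)
C*(s(2) + h(-10, 16)) = -144*(1/(3 + 2) + √(16² + (-10)²)) = -144*(1/5 + √(256 + 100)) = -144*(⅕ + √356) = -144*(⅕ + 2*√89) = -144/5 - 288*√89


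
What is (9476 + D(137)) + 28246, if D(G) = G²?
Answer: 56491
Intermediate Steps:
(9476 + D(137)) + 28246 = (9476 + 137²) + 28246 = (9476 + 18769) + 28246 = 28245 + 28246 = 56491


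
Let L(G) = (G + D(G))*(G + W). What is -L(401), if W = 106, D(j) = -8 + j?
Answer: -402558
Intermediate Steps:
L(G) = (-8 + 2*G)*(106 + G) (L(G) = (G + (-8 + G))*(G + 106) = (-8 + 2*G)*(106 + G))
-L(401) = -(-848 + 2*401² + 204*401) = -(-848 + 2*160801 + 81804) = -(-848 + 321602 + 81804) = -1*402558 = -402558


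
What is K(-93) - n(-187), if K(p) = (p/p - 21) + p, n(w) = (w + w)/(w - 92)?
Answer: -31901/279 ≈ -114.34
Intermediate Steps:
n(w) = 2*w/(-92 + w) (n(w) = (2*w)/(-92 + w) = 2*w/(-92 + w))
K(p) = -20 + p (K(p) = (1 - 21) + p = -20 + p)
K(-93) - n(-187) = (-20 - 93) - 2*(-187)/(-92 - 187) = -113 - 2*(-187)/(-279) = -113 - 2*(-187)*(-1)/279 = -113 - 1*374/279 = -113 - 374/279 = -31901/279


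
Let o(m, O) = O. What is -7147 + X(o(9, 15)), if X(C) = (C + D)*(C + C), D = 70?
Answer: -4597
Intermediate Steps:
X(C) = 2*C*(70 + C) (X(C) = (C + 70)*(C + C) = (70 + C)*(2*C) = 2*C*(70 + C))
-7147 + X(o(9, 15)) = -7147 + 2*15*(70 + 15) = -7147 + 2*15*85 = -7147 + 2550 = -4597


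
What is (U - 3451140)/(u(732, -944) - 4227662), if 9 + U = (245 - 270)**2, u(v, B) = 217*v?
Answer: 1725262/2034409 ≈ 0.84804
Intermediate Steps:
U = 616 (U = -9 + (245 - 270)**2 = -9 + (-25)**2 = -9 + 625 = 616)
(U - 3451140)/(u(732, -944) - 4227662) = (616 - 3451140)/(217*732 - 4227662) = -3450524/(158844 - 4227662) = -3450524/(-4068818) = -3450524*(-1/4068818) = 1725262/2034409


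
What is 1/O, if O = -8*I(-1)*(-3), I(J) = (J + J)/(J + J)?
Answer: 1/24 ≈ 0.041667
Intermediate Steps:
I(J) = 1 (I(J) = (2*J)/((2*J)) = (2*J)*(1/(2*J)) = 1)
O = 24 (O = -8*1*(-3) = -8*(-3) = 24)
1/O = 1/24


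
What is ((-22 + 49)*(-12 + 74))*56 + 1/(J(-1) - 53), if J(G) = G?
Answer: 5062175/54 ≈ 93744.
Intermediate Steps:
((-22 + 49)*(-12 + 74))*56 + 1/(J(-1) - 53) = ((-22 + 49)*(-12 + 74))*56 + 1/(-1 - 53) = (27*62)*56 + 1/(-54) = 1674*56 - 1/54 = 93744 - 1/54 = 5062175/54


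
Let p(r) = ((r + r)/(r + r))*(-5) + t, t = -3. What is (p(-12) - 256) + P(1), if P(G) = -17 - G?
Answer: -282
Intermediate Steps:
p(r) = -8 (p(r) = ((r + r)/(r + r))*(-5) - 3 = ((2*r)/((2*r)))*(-5) - 3 = ((2*r)*(1/(2*r)))*(-5) - 3 = 1*(-5) - 3 = -5 - 3 = -8)
(p(-12) - 256) + P(1) = (-8 - 256) + (-17 - 1*1) = -264 + (-17 - 1) = -264 - 18 = -282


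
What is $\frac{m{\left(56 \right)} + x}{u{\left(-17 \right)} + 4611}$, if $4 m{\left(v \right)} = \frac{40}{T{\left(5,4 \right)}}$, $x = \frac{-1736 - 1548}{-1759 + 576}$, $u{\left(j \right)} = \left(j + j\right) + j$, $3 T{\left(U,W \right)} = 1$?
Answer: $\frac{19387}{2697240} \approx 0.0071877$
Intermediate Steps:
$T{\left(U,W \right)} = \frac{1}{3}$ ($T{\left(U,W \right)} = \frac{1}{3} \cdot 1 = \frac{1}{3}$)
$u{\left(j \right)} = 3 j$ ($u{\left(j \right)} = 2 j + j = 3 j$)
$x = \frac{3284}{1183}$ ($x = - \frac{3284}{-1183} = \left(-3284\right) \left(- \frac{1}{1183}\right) = \frac{3284}{1183} \approx 2.776$)
$m{\left(v \right)} = 30$ ($m{\left(v \right)} = \frac{40 \frac{1}{\frac{1}{3}}}{4} = \frac{40 \cdot 3}{4} = \frac{1}{4} \cdot 120 = 30$)
$\frac{m{\left(56 \right)} + x}{u{\left(-17 \right)} + 4611} = \frac{30 + \frac{3284}{1183}}{3 \left(-17\right) + 4611} = \frac{38774}{1183 \left(-51 + 4611\right)} = \frac{38774}{1183 \cdot 4560} = \frac{38774}{1183} \cdot \frac{1}{4560} = \frac{19387}{2697240}$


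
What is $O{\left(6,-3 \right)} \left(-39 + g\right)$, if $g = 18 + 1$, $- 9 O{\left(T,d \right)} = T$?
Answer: $\frac{40}{3} \approx 13.333$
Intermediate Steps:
$O{\left(T,d \right)} = - \frac{T}{9}$
$g = 19$
$O{\left(6,-3 \right)} \left(-39 + g\right) = \left(- \frac{1}{9}\right) 6 \left(-39 + 19\right) = \left(- \frac{2}{3}\right) \left(-20\right) = \frac{40}{3}$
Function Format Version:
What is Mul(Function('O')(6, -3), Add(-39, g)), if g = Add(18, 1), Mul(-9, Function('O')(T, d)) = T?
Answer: Rational(40, 3) ≈ 13.333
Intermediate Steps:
Function('O')(T, d) = Mul(Rational(-1, 9), T)
g = 19
Mul(Function('O')(6, -3), Add(-39, g)) = Mul(Mul(Rational(-1, 9), 6), Add(-39, 19)) = Mul(Rational(-2, 3), -20) = Rational(40, 3)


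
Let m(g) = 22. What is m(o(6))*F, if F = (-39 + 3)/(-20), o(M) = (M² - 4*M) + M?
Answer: 198/5 ≈ 39.600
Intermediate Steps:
o(M) = M² - 3*M
F = 9/5 (F = -36*(-1/20) = 9/5 ≈ 1.8000)
m(o(6))*F = 22*(9/5) = 198/5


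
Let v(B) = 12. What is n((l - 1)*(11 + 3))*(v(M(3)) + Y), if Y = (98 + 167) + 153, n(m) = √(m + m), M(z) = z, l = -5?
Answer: 860*I*√42 ≈ 5573.4*I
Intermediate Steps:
n(m) = √2*√m (n(m) = √(2*m) = √2*√m)
Y = 418 (Y = 265 + 153 = 418)
n((l - 1)*(11 + 3))*(v(M(3)) + Y) = (√2*√((-5 - 1)*(11 + 3)))*(12 + 418) = (√2*√(-6*14))*430 = (√2*√(-84))*430 = (√2*(2*I*√21))*430 = (2*I*√42)*430 = 860*I*√42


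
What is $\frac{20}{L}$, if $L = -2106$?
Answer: $- \frac{10}{1053} \approx -0.0094967$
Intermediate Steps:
$\frac{20}{L} = \frac{20}{-2106} = 20 \left(- \frac{1}{2106}\right) = - \frac{10}{1053}$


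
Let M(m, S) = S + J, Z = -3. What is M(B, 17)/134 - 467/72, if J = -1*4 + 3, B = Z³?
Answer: -30713/4824 ≈ -6.3667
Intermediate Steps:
B = -27 (B = (-3)³ = -27)
J = -1 (J = -4 + 3 = -1)
M(m, S) = -1 + S (M(m, S) = S - 1 = -1 + S)
M(B, 17)/134 - 467/72 = (-1 + 17)/134 - 467/72 = 16*(1/134) - 467*1/72 = 8/67 - 467/72 = -30713/4824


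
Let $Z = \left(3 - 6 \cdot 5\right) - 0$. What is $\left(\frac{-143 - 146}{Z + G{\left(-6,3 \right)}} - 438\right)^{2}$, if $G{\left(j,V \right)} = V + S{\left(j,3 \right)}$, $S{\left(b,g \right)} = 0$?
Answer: $\frac{104509729}{576} \approx 1.8144 \cdot 10^{5}$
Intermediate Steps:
$G{\left(j,V \right)} = V$ ($G{\left(j,V \right)} = V + 0 = V$)
$Z = -27$ ($Z = \left(3 - 30\right) + 0 = -27 + 0 = -27$)
$\left(\frac{-143 - 146}{Z + G{\left(-6,3 \right)}} - 438\right)^{2} = \left(\frac{-143 - 146}{-27 + 3} - 438\right)^{2} = \left(- \frac{289}{-24} - 438\right)^{2} = \left(\left(-289\right) \left(- \frac{1}{24}\right) - 438\right)^{2} = \left(\frac{289}{24} - 438\right)^{2} = \left(- \frac{10223}{24}\right)^{2} = \frac{104509729}{576}$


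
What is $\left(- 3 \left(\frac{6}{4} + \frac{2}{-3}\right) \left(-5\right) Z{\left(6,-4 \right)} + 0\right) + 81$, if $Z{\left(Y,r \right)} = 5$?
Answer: $\frac{287}{2} \approx 143.5$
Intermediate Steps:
$\left(- 3 \left(\frac{6}{4} + \frac{2}{-3}\right) \left(-5\right) Z{\left(6,-4 \right)} + 0\right) + 81 = \left(- 3 \left(\frac{6}{4} + \frac{2}{-3}\right) \left(-5\right) 5 + 0\right) + 81 = \left(- 3 \left(6 \cdot \frac{1}{4} + 2 \left(- \frac{1}{3}\right)\right) \left(-5\right) 5 + 0\right) + 81 = \left(- 3 \left(\frac{3}{2} - \frac{2}{3}\right) \left(-5\right) 5 + 0\right) + 81 = \left(- 3 \cdot \frac{5}{6} \left(-5\right) 5 + 0\right) + 81 = \left(- 3 \left(\left(- \frac{25}{6}\right) 5\right) + 0\right) + 81 = \left(\left(-3\right) \left(- \frac{125}{6}\right) + 0\right) + 81 = \left(\frac{125}{2} + 0\right) + 81 = \frac{125}{2} + 81 = \frac{287}{2}$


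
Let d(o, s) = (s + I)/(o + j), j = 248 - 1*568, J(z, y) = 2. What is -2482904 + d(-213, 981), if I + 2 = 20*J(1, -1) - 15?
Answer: -1323388836/533 ≈ -2.4829e+6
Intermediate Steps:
j = -320 (j = 248 - 568 = -320)
I = 23 (I = -2 + (20*2 - 15) = -2 + (40 - 15) = -2 + 25 = 23)
d(o, s) = (23 + s)/(-320 + o) (d(o, s) = (s + 23)/(o - 320) = (23 + s)/(-320 + o))
-2482904 + d(-213, 981) = -2482904 + (23 + 981)/(-320 - 213) = -2482904 + 1004/(-533) = -2482904 - 1/533*1004 = -2482904 - 1004/533 = -1323388836/533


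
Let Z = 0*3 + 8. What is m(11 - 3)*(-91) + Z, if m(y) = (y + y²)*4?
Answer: -26200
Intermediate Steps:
m(y) = 4*y + 4*y²
Z = 8 (Z = 0 + 8 = 8)
m(11 - 3)*(-91) + Z = (4*(11 - 3)*(1 + (11 - 3)))*(-91) + 8 = (4*8*(1 + 8))*(-91) + 8 = (4*8*9)*(-91) + 8 = 288*(-91) + 8 = -26208 + 8 = -26200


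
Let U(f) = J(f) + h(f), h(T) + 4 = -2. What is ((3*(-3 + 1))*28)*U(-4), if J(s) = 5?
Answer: 168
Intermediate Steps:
h(T) = -6 (h(T) = -4 - 2 = -6)
U(f) = -1 (U(f) = 5 - 6 = -1)
((3*(-3 + 1))*28)*U(-4) = ((3*(-3 + 1))*28)*(-1) = ((3*(-2))*28)*(-1) = -6*28*(-1) = -168*(-1) = 168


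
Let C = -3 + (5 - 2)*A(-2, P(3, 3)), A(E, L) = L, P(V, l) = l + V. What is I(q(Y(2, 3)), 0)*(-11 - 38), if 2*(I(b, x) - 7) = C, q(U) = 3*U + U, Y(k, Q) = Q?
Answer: -1421/2 ≈ -710.50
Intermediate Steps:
P(V, l) = V + l
q(U) = 4*U
C = 15 (C = -3 + (5 - 2)*(3 + 3) = -3 + 3*6 = -3 + 18 = 15)
I(b, x) = 29/2 (I(b, x) = 7 + (½)*15 = 7 + 15/2 = 29/2)
I(q(Y(2, 3)), 0)*(-11 - 38) = 29*(-11 - 38)/2 = (29/2)*(-49) = -1421/2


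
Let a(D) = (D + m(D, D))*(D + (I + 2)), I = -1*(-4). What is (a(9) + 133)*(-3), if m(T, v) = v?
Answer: -1209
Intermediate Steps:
I = 4
a(D) = 2*D*(6 + D) (a(D) = (D + D)*(D + (4 + 2)) = (2*D)*(D + 6) = (2*D)*(6 + D) = 2*D*(6 + D))
(a(9) + 133)*(-3) = (2*9*(6 + 9) + 133)*(-3) = (2*9*15 + 133)*(-3) = (270 + 133)*(-3) = 403*(-3) = -1209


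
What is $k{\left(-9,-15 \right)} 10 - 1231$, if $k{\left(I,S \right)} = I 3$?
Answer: $-1501$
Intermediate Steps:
$k{\left(I,S \right)} = 3 I$
$k{\left(-9,-15 \right)} 10 - 1231 = 3 \left(-9\right) 10 - 1231 = \left(-27\right) 10 - 1231 = -270 - 1231 = -1501$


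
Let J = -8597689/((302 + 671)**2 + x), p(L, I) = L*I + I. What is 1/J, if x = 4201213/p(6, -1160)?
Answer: -7683238267/69813234680 ≈ -0.11005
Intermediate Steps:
p(L, I) = I + I*L (p(L, I) = I*L + I = I + I*L)
x = -4201213/8120 (x = 4201213/((-1160*(1 + 6))) = 4201213/((-1160*7)) = 4201213/(-8120) = 4201213*(-1/8120) = -4201213/8120 ≈ -517.39)
J = -69813234680/7683238267 (J = -8597689/((302 + 671)**2 - 4201213/8120) = -8597689/(973**2 - 4201213/8120) = -8597689/(946729 - 4201213/8120) = -8597689/7683238267/8120 = -8597689*8120/7683238267 = -69813234680/7683238267 ≈ -9.0864)
1/J = 1/(-69813234680/7683238267) = -7683238267/69813234680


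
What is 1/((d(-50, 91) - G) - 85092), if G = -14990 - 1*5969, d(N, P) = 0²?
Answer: -1/64133 ≈ -1.5593e-5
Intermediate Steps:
d(N, P) = 0
G = -20959 (G = -14990 - 5969 = -20959)
1/((d(-50, 91) - G) - 85092) = 1/((0 - 1*(-20959)) - 85092) = 1/((0 + 20959) - 85092) = 1/(20959 - 85092) = 1/(-64133) = -1/64133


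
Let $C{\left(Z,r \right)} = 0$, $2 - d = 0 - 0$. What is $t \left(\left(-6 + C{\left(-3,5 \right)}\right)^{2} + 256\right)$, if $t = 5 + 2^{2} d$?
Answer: $3796$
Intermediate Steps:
$d = 2$ ($d = 2 - \left(0 - 0\right) = 2 - \left(0 + 0\right) = 2 - 0 = 2 + 0 = 2$)
$t = 13$ ($t = 5 + 2^{2} \cdot 2 = 5 + 4 \cdot 2 = 5 + 8 = 13$)
$t \left(\left(-6 + C{\left(-3,5 \right)}\right)^{2} + 256\right) = 13 \left(\left(-6 + 0\right)^{2} + 256\right) = 13 \left(\left(-6\right)^{2} + 256\right) = 13 \left(36 + 256\right) = 13 \cdot 292 = 3796$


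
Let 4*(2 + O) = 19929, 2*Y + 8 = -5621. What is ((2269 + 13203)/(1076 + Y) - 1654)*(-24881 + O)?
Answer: 230128372453/6954 ≈ 3.3093e+7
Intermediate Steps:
Y = -5629/2 (Y = -4 + (½)*(-5621) = -4 - 5621/2 = -5629/2 ≈ -2814.5)
O = 19921/4 (O = -2 + (¼)*19929 = -2 + 19929/4 = 19921/4 ≈ 4980.3)
((2269 + 13203)/(1076 + Y) - 1654)*(-24881 + O) = ((2269 + 13203)/(1076 - 5629/2) - 1654)*(-24881 + 19921/4) = (15472/(-3477/2) - 1654)*(-79603/4) = (15472*(-2/3477) - 1654)*(-79603/4) = (-30944/3477 - 1654)*(-79603/4) = -5781902/3477*(-79603/4) = 230128372453/6954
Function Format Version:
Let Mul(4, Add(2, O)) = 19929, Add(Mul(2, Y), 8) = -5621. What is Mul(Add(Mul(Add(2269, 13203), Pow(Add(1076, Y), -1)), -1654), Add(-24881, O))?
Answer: Rational(230128372453, 6954) ≈ 3.3093e+7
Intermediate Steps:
Y = Rational(-5629, 2) (Y = Add(-4, Mul(Rational(1, 2), -5621)) = Add(-4, Rational(-5621, 2)) = Rational(-5629, 2) ≈ -2814.5)
O = Rational(19921, 4) (O = Add(-2, Mul(Rational(1, 4), 19929)) = Add(-2, Rational(19929, 4)) = Rational(19921, 4) ≈ 4980.3)
Mul(Add(Mul(Add(2269, 13203), Pow(Add(1076, Y), -1)), -1654), Add(-24881, O)) = Mul(Add(Mul(Add(2269, 13203), Pow(Add(1076, Rational(-5629, 2)), -1)), -1654), Add(-24881, Rational(19921, 4))) = Mul(Add(Mul(15472, Pow(Rational(-3477, 2), -1)), -1654), Rational(-79603, 4)) = Mul(Add(Mul(15472, Rational(-2, 3477)), -1654), Rational(-79603, 4)) = Mul(Add(Rational(-30944, 3477), -1654), Rational(-79603, 4)) = Mul(Rational(-5781902, 3477), Rational(-79603, 4)) = Rational(230128372453, 6954)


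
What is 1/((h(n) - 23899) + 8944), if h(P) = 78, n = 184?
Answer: -1/14877 ≈ -6.7218e-5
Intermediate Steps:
1/((h(n) - 23899) + 8944) = 1/((78 - 23899) + 8944) = 1/(-23821 + 8944) = 1/(-14877) = -1/14877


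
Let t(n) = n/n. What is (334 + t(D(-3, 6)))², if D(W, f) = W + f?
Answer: 112225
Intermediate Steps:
t(n) = 1
(334 + t(D(-3, 6)))² = (334 + 1)² = 335² = 112225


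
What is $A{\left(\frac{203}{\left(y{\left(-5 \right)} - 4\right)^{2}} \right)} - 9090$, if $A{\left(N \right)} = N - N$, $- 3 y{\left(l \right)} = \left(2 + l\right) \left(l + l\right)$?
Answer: $-9090$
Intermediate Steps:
$y{\left(l \right)} = - \frac{2 l \left(2 + l\right)}{3}$ ($y{\left(l \right)} = - \frac{\left(2 + l\right) \left(l + l\right)}{3} = - \frac{\left(2 + l\right) 2 l}{3} = - \frac{2 l \left(2 + l\right)}{3}$)
$A{\left(N \right)} = 0$
$A{\left(\frac{203}{\left(y{\left(-5 \right)} - 4\right)^{2}} \right)} - 9090 = 0 - 9090 = -9090$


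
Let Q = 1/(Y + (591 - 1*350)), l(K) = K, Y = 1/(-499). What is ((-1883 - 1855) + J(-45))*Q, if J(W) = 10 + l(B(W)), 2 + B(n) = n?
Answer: -1883725/120258 ≈ -15.664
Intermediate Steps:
B(n) = -2 + n
Y = -1/499 ≈ -0.0020040
J(W) = 8 + W (J(W) = 10 + (-2 + W) = 8 + W)
Q = 499/120258 (Q = 1/(-1/499 + (591 - 1*350)) = 1/(-1/499 + (591 - 350)) = 1/(-1/499 + 241) = 1/(120258/499) = 499/120258 ≈ 0.0041494)
((-1883 - 1855) + J(-45))*Q = ((-1883 - 1855) + (8 - 45))*(499/120258) = (-3738 - 37)*(499/120258) = -3775*499/120258 = -1883725/120258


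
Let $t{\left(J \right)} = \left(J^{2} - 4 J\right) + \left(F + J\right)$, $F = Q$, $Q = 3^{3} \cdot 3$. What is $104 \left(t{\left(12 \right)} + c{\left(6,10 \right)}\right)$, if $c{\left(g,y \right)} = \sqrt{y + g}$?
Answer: $20072$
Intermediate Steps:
$Q = 81$ ($Q = 27 \cdot 3 = 81$)
$F = 81$
$c{\left(g,y \right)} = \sqrt{g + y}$
$t{\left(J \right)} = 81 + J^{2} - 3 J$ ($t{\left(J \right)} = \left(J^{2} - 4 J\right) + \left(81 + J\right) = 81 + J^{2} - 3 J$)
$104 \left(t{\left(12 \right)} + c{\left(6,10 \right)}\right) = 104 \left(\left(81 + 12^{2} - 36\right) + \sqrt{6 + 10}\right) = 104 \left(\left(81 + 144 - 36\right) + \sqrt{16}\right) = 104 \left(189 + 4\right) = 104 \cdot 193 = 20072$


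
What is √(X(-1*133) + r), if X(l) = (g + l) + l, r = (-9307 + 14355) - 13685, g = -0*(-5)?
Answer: I*√8903 ≈ 94.356*I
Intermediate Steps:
g = 0 (g = -1*0 = 0)
r = -8637 (r = 5048 - 13685 = -8637)
X(l) = 2*l (X(l) = (0 + l) + l = l + l = 2*l)
√(X(-1*133) + r) = √(2*(-1*133) - 8637) = √(2*(-133) - 8637) = √(-266 - 8637) = √(-8903) = I*√8903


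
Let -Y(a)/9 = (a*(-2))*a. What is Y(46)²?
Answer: 1450695744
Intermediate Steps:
Y(a) = 18*a² (Y(a) = -9*a*(-2)*a = -9*(-2*a)*a = -(-18)*a² = 18*a²)
Y(46)² = (18*46²)² = (18*2116)² = 38088² = 1450695744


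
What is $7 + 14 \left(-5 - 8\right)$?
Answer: $-175$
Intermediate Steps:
$7 + 14 \left(-5 - 8\right) = 7 + 14 \left(-13\right) = 7 - 182 = -175$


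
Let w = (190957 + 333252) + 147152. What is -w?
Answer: -671361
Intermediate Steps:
w = 671361 (w = 524209 + 147152 = 671361)
-w = -1*671361 = -671361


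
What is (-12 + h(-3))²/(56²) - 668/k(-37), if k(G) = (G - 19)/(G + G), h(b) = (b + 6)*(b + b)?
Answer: -691823/784 ≈ -882.43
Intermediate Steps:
h(b) = 2*b*(6 + b) (h(b) = (6 + b)*(2*b) = 2*b*(6 + b))
k(G) = (-19 + G)/(2*G) (k(G) = (-19 + G)/((2*G)) = (-19 + G)*(1/(2*G)) = (-19 + G)/(2*G))
(-12 + h(-3))²/(56²) - 668/k(-37) = (-12 + 2*(-3)*(6 - 3))²/(56²) - 668*(-74/(-19 - 37)) = (-12 + 2*(-3)*3)²/3136 - 668/((½)*(-1/37)*(-56)) = (-12 - 18)²*(1/3136) - 668/28/37 = (-30)²*(1/3136) - 668*37/28 = 900*(1/3136) - 6179/7 = 225/784 - 6179/7 = -691823/784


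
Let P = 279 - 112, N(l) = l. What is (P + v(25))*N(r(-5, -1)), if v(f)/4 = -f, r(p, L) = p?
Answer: -335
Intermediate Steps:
P = 167
v(f) = -4*f (v(f) = 4*(-f) = -4*f)
(P + v(25))*N(r(-5, -1)) = (167 - 4*25)*(-5) = (167 - 100)*(-5) = 67*(-5) = -335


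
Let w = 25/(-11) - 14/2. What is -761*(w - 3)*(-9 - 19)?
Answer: -2876580/11 ≈ -2.6151e+5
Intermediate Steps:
w = -102/11 (w = 25*(-1/11) - 14*½ = -25/11 - 7 = -102/11 ≈ -9.2727)
-761*(w - 3)*(-9 - 19) = -761*(-102/11 - 3)*(-9 - 19) = -(-102735)*(-28)/11 = -761*3780/11 = -2876580/11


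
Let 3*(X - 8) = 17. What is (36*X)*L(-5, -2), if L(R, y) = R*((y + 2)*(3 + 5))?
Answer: 0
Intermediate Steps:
X = 41/3 (X = 8 + (1/3)*17 = 8 + 17/3 = 41/3 ≈ 13.667)
L(R, y) = R*(16 + 8*y) (L(R, y) = R*((2 + y)*8) = R*(16 + 8*y))
(36*X)*L(-5, -2) = (36*(41/3))*(8*(-5)*(2 - 2)) = 492*(8*(-5)*0) = 492*0 = 0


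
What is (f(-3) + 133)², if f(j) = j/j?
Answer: 17956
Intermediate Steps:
f(j) = 1
(f(-3) + 133)² = (1 + 133)² = 134² = 17956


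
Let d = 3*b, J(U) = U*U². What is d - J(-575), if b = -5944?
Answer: 190091543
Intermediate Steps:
J(U) = U³
d = -17832 (d = 3*(-5944) = -17832)
d - J(-575) = -17832 - 1*(-575)³ = -17832 - 1*(-190109375) = -17832 + 190109375 = 190091543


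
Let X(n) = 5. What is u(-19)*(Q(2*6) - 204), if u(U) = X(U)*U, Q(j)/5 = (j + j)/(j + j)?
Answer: 18905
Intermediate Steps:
Q(j) = 5 (Q(j) = 5*((j + j)/(j + j)) = 5*((2*j)/((2*j))) = 5*((2*j)*(1/(2*j))) = 5*1 = 5)
u(U) = 5*U
u(-19)*(Q(2*6) - 204) = (5*(-19))*(5 - 204) = -95*(-199) = 18905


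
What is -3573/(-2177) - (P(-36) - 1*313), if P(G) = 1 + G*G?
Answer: -2138595/2177 ≈ -982.36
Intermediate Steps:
P(G) = 1 + G²
-3573/(-2177) - (P(-36) - 1*313) = -3573/(-2177) - ((1 + (-36)²) - 1*313) = -3573*(-1/2177) - ((1 + 1296) - 313) = 3573/2177 - (1297 - 313) = 3573/2177 - 1*984 = 3573/2177 - 984 = -2138595/2177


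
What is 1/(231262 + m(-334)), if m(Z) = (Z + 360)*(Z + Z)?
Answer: 1/213894 ≈ 4.6752e-6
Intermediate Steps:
m(Z) = 2*Z*(360 + Z) (m(Z) = (360 + Z)*(2*Z) = 2*Z*(360 + Z))
1/(231262 + m(-334)) = 1/(231262 + 2*(-334)*(360 - 334)) = 1/(231262 + 2*(-334)*26) = 1/(231262 - 17368) = 1/213894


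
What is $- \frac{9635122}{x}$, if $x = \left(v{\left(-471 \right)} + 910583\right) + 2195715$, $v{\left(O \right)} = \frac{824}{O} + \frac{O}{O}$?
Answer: $- \frac{4538142462}{1463066005} \approx -3.1018$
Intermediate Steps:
$v{\left(O \right)} = 1 + \frac{824}{O}$ ($v{\left(O \right)} = \frac{824}{O} + 1 = 1 + \frac{824}{O}$)
$x = \frac{1463066005}{471}$ ($x = \left(\frac{824 - 471}{-471} + 910583\right) + 2195715 = \left(\left(- \frac{1}{471}\right) 353 + 910583\right) + 2195715 = \left(- \frac{353}{471} + 910583\right) + 2195715 = \frac{428884240}{471} + 2195715 = \frac{1463066005}{471} \approx 3.1063 \cdot 10^{6}$)
$- \frac{9635122}{x} = - \frac{9635122}{\frac{1463066005}{471}} = \left(-9635122\right) \frac{471}{1463066005} = - \frac{4538142462}{1463066005}$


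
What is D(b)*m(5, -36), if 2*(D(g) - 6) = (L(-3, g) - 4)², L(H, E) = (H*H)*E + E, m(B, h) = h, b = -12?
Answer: -276984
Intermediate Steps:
L(H, E) = E + E*H² (L(H, E) = H²*E + E = E*H² + E = E + E*H²)
D(g) = 6 + (-4 + 10*g)²/2 (D(g) = 6 + (g*(1 + (-3)²) - 4)²/2 = 6 + (g*(1 + 9) - 4)²/2 = 6 + (g*10 - 4)²/2 = 6 + (10*g - 4)²/2 = 6 + (-4 + 10*g)²/2)
D(b)*m(5, -36) = (6 + 2*(-2 + 5*(-12))²)*(-36) = (6 + 2*(-2 - 60)²)*(-36) = (6 + 2*(-62)²)*(-36) = (6 + 2*3844)*(-36) = (6 + 7688)*(-36) = 7694*(-36) = -276984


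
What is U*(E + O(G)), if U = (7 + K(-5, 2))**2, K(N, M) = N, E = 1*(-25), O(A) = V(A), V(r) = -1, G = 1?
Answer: -104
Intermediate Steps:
O(A) = -1
E = -25
U = 4 (U = (7 - 5)**2 = 2**2 = 4)
U*(E + O(G)) = 4*(-25 - 1) = 4*(-26) = -104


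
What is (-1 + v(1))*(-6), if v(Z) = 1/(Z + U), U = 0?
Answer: 0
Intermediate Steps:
v(Z) = 1/Z (v(Z) = 1/(Z + 0) = 1/Z)
(-1 + v(1))*(-6) = (-1 + 1/1)*(-6) = (-1 + 1)*(-6) = 0*(-6) = 0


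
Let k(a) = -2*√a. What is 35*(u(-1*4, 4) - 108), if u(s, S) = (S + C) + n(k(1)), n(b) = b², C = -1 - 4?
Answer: -3675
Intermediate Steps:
C = -5
u(s, S) = -1 + S (u(s, S) = (S - 5) + (-2*√1)² = (-5 + S) + (-2*1)² = (-5 + S) + (-2)² = (-5 + S) + 4 = -1 + S)
35*(u(-1*4, 4) - 108) = 35*((-1 + 4) - 108) = 35*(3 - 108) = 35*(-105) = -3675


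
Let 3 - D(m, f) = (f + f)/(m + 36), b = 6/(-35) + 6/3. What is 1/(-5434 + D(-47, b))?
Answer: -385/2090807 ≈ -0.00018414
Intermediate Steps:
b = 64/35 (b = 6*(-1/35) + 6*(1/3) = -6/35 + 2 = 64/35 ≈ 1.8286)
D(m, f) = 3 - 2*f/(36 + m) (D(m, f) = 3 - (f + f)/(m + 36) = 3 - 2*f/(36 + m))
1/(-5434 + D(-47, b)) = 1/(-5434 + (108 - 2*64/35 + 3*(-47))/(36 - 47)) = 1/(-5434 + (108 - 128/35 - 141)/(-11)) = 1/(-5434 - 1/11*(-1283/35)) = 1/(-5434 + 1283/385) = 1/(-2090807/385) = -385/2090807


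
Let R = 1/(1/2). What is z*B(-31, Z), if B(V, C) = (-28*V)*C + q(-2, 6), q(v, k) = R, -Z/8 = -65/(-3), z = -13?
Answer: 5867602/3 ≈ 1.9559e+6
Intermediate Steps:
Z = -520/3 (Z = -(-520)/(-3) = -(-520)*(-1)/3 = -8*65/3 = -520/3 ≈ -173.33)
R = 2 (R = 1/(1*(½)) = 1/(½) = 2)
q(v, k) = 2
B(V, C) = 2 - 28*C*V (B(V, C) = (-28*V)*C + 2 = -28*C*V + 2 = 2 - 28*C*V)
z*B(-31, Z) = -13*(2 - 28*(-520/3)*(-31)) = -13*(2 - 451360/3) = -13*(-451354/3) = 5867602/3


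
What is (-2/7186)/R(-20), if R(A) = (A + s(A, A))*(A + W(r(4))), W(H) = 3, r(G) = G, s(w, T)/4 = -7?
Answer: -1/2931888 ≈ -3.4108e-7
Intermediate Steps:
s(w, T) = -28 (s(w, T) = 4*(-7) = -28)
R(A) = (-28 + A)*(3 + A) (R(A) = (A - 28)*(A + 3) = (-28 + A)*(3 + A))
(-2/7186)/R(-20) = (-2/7186)/(-84 + (-20)**2 - 25*(-20)) = (-2*1/7186)/(-84 + 400 + 500) = -1/3593/816 = -1/3593*1/816 = -1/2931888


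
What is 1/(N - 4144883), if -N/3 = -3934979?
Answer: 1/7660054 ≈ 1.3055e-7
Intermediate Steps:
N = 11804937 (N = -3*(-3934979) = 11804937)
1/(N - 4144883) = 1/(11804937 - 4144883) = 1/7660054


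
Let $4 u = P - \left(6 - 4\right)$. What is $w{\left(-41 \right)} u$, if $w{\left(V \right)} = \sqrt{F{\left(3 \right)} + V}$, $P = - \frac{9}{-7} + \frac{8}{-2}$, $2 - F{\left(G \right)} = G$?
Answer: $- \frac{33 i \sqrt{42}}{28} \approx - 7.638 i$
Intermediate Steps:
$F{\left(G \right)} = 2 - G$
$P = - \frac{19}{7}$ ($P = \left(-9\right) \left(- \frac{1}{7}\right) + 8 \left(- \frac{1}{2}\right) = \frac{9}{7} - 4 = - \frac{19}{7} \approx -2.7143$)
$w{\left(V \right)} = \sqrt{-1 + V}$ ($w{\left(V \right)} = \sqrt{\left(2 - 3\right) + V} = \sqrt{-1 + V}$)
$u = - \frac{33}{28}$ ($u = \frac{- \frac{19}{7} - \left(6 - 4\right)}{4} = \frac{- \frac{19}{7} - 2}{4} = \frac{1}{4} \left(- \frac{33}{7}\right) = - \frac{33}{28} \approx -1.1786$)
$w{\left(-41 \right)} u = \sqrt{-1 - 41} \left(- \frac{33}{28}\right) = \sqrt{-42} \left(- \frac{33}{28}\right) = i \sqrt{42} \left(- \frac{33}{28}\right) = - \frac{33 i \sqrt{42}}{28}$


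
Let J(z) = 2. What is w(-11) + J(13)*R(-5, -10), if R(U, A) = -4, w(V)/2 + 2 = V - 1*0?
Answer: -34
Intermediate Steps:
w(V) = -4 + 2*V (w(V) = -4 + 2*(V - 1*0) = -4 + 2*(V + 0) = -4 + 2*V)
w(-11) + J(13)*R(-5, -10) = (-4 + 2*(-11)) + 2*(-4) = (-4 - 22) - 8 = -26 - 8 = -34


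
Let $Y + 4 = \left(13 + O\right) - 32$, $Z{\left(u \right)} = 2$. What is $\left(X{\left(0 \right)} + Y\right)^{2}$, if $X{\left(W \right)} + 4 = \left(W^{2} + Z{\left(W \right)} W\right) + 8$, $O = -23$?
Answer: $1764$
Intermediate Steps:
$Y = -46$ ($Y = -4 + \left(\left(13 - 23\right) - 32\right) = -4 - 42 = -46$)
$X{\left(W \right)} = 4 + W^{2} + 2 W$ ($X{\left(W \right)} = -4 + \left(\left(W^{2} + 2 W\right) + 8\right) = -4 + \left(8 + W^{2} + 2 W\right) = 4 + W^{2} + 2 W$)
$\left(X{\left(0 \right)} + Y\right)^{2} = \left(\left(4 + 0^{2} + 2 \cdot 0\right) - 46\right)^{2} = \left(\left(4 + 0 + 0\right) - 46\right)^{2} = \left(4 - 46\right)^{2} = \left(-42\right)^{2} = 1764$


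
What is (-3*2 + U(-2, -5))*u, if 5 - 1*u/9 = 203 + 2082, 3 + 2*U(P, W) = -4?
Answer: 194940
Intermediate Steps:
U(P, W) = -7/2 (U(P, W) = -3/2 + (½)*(-4) = -3/2 - 2 = -7/2)
u = -20520 (u = 45 - 9*(203 + 2082) = 45 - 9*2285 = 45 - 20565 = -20520)
(-3*2 + U(-2, -5))*u = (-3*2 - 7/2)*(-20520) = (-6 - 7/2)*(-20520) = -19/2*(-20520) = 194940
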